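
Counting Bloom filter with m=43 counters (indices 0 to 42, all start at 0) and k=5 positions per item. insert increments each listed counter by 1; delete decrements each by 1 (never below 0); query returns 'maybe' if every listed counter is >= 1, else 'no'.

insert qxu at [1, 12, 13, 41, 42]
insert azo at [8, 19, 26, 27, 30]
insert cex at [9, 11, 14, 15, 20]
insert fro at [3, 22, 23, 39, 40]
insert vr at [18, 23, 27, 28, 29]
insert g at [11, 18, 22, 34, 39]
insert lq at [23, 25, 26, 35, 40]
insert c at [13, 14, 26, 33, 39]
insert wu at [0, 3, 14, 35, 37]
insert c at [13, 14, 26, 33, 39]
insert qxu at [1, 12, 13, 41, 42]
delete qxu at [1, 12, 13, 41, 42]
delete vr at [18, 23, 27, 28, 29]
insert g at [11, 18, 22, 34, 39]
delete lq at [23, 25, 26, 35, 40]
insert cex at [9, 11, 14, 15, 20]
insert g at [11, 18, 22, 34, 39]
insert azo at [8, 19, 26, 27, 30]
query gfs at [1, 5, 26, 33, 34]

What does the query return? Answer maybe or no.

Answer: no

Derivation:
Step 1: insert qxu at [1, 12, 13, 41, 42] -> counters=[0,1,0,0,0,0,0,0,0,0,0,0,1,1,0,0,0,0,0,0,0,0,0,0,0,0,0,0,0,0,0,0,0,0,0,0,0,0,0,0,0,1,1]
Step 2: insert azo at [8, 19, 26, 27, 30] -> counters=[0,1,0,0,0,0,0,0,1,0,0,0,1,1,0,0,0,0,0,1,0,0,0,0,0,0,1,1,0,0,1,0,0,0,0,0,0,0,0,0,0,1,1]
Step 3: insert cex at [9, 11, 14, 15, 20] -> counters=[0,1,0,0,0,0,0,0,1,1,0,1,1,1,1,1,0,0,0,1,1,0,0,0,0,0,1,1,0,0,1,0,0,0,0,0,0,0,0,0,0,1,1]
Step 4: insert fro at [3, 22, 23, 39, 40] -> counters=[0,1,0,1,0,0,0,0,1,1,0,1,1,1,1,1,0,0,0,1,1,0,1,1,0,0,1,1,0,0,1,0,0,0,0,0,0,0,0,1,1,1,1]
Step 5: insert vr at [18, 23, 27, 28, 29] -> counters=[0,1,0,1,0,0,0,0,1,1,0,1,1,1,1,1,0,0,1,1,1,0,1,2,0,0,1,2,1,1,1,0,0,0,0,0,0,0,0,1,1,1,1]
Step 6: insert g at [11, 18, 22, 34, 39] -> counters=[0,1,0,1,0,0,0,0,1,1,0,2,1,1,1,1,0,0,2,1,1,0,2,2,0,0,1,2,1,1,1,0,0,0,1,0,0,0,0,2,1,1,1]
Step 7: insert lq at [23, 25, 26, 35, 40] -> counters=[0,1,0,1,0,0,0,0,1,1,0,2,1,1,1,1,0,0,2,1,1,0,2,3,0,1,2,2,1,1,1,0,0,0,1,1,0,0,0,2,2,1,1]
Step 8: insert c at [13, 14, 26, 33, 39] -> counters=[0,1,0,1,0,0,0,0,1,1,0,2,1,2,2,1,0,0,2,1,1,0,2,3,0,1,3,2,1,1,1,0,0,1,1,1,0,0,0,3,2,1,1]
Step 9: insert wu at [0, 3, 14, 35, 37] -> counters=[1,1,0,2,0,0,0,0,1,1,0,2,1,2,3,1,0,0,2,1,1,0,2,3,0,1,3,2,1,1,1,0,0,1,1,2,0,1,0,3,2,1,1]
Step 10: insert c at [13, 14, 26, 33, 39] -> counters=[1,1,0,2,0,0,0,0,1,1,0,2,1,3,4,1,0,0,2,1,1,0,2,3,0,1,4,2,1,1,1,0,0,2,1,2,0,1,0,4,2,1,1]
Step 11: insert qxu at [1, 12, 13, 41, 42] -> counters=[1,2,0,2,0,0,0,0,1,1,0,2,2,4,4,1,0,0,2,1,1,0,2,3,0,1,4,2,1,1,1,0,0,2,1,2,0,1,0,4,2,2,2]
Step 12: delete qxu at [1, 12, 13, 41, 42] -> counters=[1,1,0,2,0,0,0,0,1,1,0,2,1,3,4,1,0,0,2,1,1,0,2,3,0,1,4,2,1,1,1,0,0,2,1,2,0,1,0,4,2,1,1]
Step 13: delete vr at [18, 23, 27, 28, 29] -> counters=[1,1,0,2,0,0,0,0,1,1,0,2,1,3,4,1,0,0,1,1,1,0,2,2,0,1,4,1,0,0,1,0,0,2,1,2,0,1,0,4,2,1,1]
Step 14: insert g at [11, 18, 22, 34, 39] -> counters=[1,1,0,2,0,0,0,0,1,1,0,3,1,3,4,1,0,0,2,1,1,0,3,2,0,1,4,1,0,0,1,0,0,2,2,2,0,1,0,5,2,1,1]
Step 15: delete lq at [23, 25, 26, 35, 40] -> counters=[1,1,0,2,0,0,0,0,1,1,0,3,1,3,4,1,0,0,2,1,1,0,3,1,0,0,3,1,0,0,1,0,0,2,2,1,0,1,0,5,1,1,1]
Step 16: insert cex at [9, 11, 14, 15, 20] -> counters=[1,1,0,2,0,0,0,0,1,2,0,4,1,3,5,2,0,0,2,1,2,0,3,1,0,0,3,1,0,0,1,0,0,2,2,1,0,1,0,5,1,1,1]
Step 17: insert g at [11, 18, 22, 34, 39] -> counters=[1,1,0,2,0,0,0,0,1,2,0,5,1,3,5,2,0,0,3,1,2,0,4,1,0,0,3,1,0,0,1,0,0,2,3,1,0,1,0,6,1,1,1]
Step 18: insert azo at [8, 19, 26, 27, 30] -> counters=[1,1,0,2,0,0,0,0,2,2,0,5,1,3,5,2,0,0,3,2,2,0,4,1,0,0,4,2,0,0,2,0,0,2,3,1,0,1,0,6,1,1,1]
Query gfs: check counters[1]=1 counters[5]=0 counters[26]=4 counters[33]=2 counters[34]=3 -> no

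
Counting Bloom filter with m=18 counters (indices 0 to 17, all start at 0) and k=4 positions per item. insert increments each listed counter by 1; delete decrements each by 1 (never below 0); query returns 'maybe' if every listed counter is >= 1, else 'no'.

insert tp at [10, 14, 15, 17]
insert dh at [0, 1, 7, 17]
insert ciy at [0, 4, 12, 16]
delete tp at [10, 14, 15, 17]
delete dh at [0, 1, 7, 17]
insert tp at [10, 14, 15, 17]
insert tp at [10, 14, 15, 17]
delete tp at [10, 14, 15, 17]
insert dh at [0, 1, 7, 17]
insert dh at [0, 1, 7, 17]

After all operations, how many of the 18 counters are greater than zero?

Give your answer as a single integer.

Answer: 10

Derivation:
Step 1: insert tp at [10, 14, 15, 17] -> counters=[0,0,0,0,0,0,0,0,0,0,1,0,0,0,1,1,0,1]
Step 2: insert dh at [0, 1, 7, 17] -> counters=[1,1,0,0,0,0,0,1,0,0,1,0,0,0,1,1,0,2]
Step 3: insert ciy at [0, 4, 12, 16] -> counters=[2,1,0,0,1,0,0,1,0,0,1,0,1,0,1,1,1,2]
Step 4: delete tp at [10, 14, 15, 17] -> counters=[2,1,0,0,1,0,0,1,0,0,0,0,1,0,0,0,1,1]
Step 5: delete dh at [0, 1, 7, 17] -> counters=[1,0,0,0,1,0,0,0,0,0,0,0,1,0,0,0,1,0]
Step 6: insert tp at [10, 14, 15, 17] -> counters=[1,0,0,0,1,0,0,0,0,0,1,0,1,0,1,1,1,1]
Step 7: insert tp at [10, 14, 15, 17] -> counters=[1,0,0,0,1,0,0,0,0,0,2,0,1,0,2,2,1,2]
Step 8: delete tp at [10, 14, 15, 17] -> counters=[1,0,0,0,1,0,0,0,0,0,1,0,1,0,1,1,1,1]
Step 9: insert dh at [0, 1, 7, 17] -> counters=[2,1,0,0,1,0,0,1,0,0,1,0,1,0,1,1,1,2]
Step 10: insert dh at [0, 1, 7, 17] -> counters=[3,2,0,0,1,0,0,2,0,0,1,0,1,0,1,1,1,3]
Final counters=[3,2,0,0,1,0,0,2,0,0,1,0,1,0,1,1,1,3] -> 10 nonzero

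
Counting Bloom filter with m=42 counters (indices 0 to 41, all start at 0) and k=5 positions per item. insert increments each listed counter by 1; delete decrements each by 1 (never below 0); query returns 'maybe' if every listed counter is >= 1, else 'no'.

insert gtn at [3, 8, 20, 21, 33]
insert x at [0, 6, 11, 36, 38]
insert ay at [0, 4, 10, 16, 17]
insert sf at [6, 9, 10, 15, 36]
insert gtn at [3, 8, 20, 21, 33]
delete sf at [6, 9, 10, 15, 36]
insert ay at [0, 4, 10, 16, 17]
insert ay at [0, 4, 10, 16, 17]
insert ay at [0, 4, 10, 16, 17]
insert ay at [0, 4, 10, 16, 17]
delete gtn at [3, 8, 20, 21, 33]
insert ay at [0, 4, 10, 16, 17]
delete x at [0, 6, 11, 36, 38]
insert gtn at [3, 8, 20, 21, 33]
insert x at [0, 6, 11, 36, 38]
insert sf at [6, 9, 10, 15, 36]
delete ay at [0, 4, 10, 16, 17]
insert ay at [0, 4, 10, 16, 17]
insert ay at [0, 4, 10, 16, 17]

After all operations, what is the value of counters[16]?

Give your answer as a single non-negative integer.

Answer: 7

Derivation:
Step 1: insert gtn at [3, 8, 20, 21, 33] -> counters=[0,0,0,1,0,0,0,0,1,0,0,0,0,0,0,0,0,0,0,0,1,1,0,0,0,0,0,0,0,0,0,0,0,1,0,0,0,0,0,0,0,0]
Step 2: insert x at [0, 6, 11, 36, 38] -> counters=[1,0,0,1,0,0,1,0,1,0,0,1,0,0,0,0,0,0,0,0,1,1,0,0,0,0,0,0,0,0,0,0,0,1,0,0,1,0,1,0,0,0]
Step 3: insert ay at [0, 4, 10, 16, 17] -> counters=[2,0,0,1,1,0,1,0,1,0,1,1,0,0,0,0,1,1,0,0,1,1,0,0,0,0,0,0,0,0,0,0,0,1,0,0,1,0,1,0,0,0]
Step 4: insert sf at [6, 9, 10, 15, 36] -> counters=[2,0,0,1,1,0,2,0,1,1,2,1,0,0,0,1,1,1,0,0,1,1,0,0,0,0,0,0,0,0,0,0,0,1,0,0,2,0,1,0,0,0]
Step 5: insert gtn at [3, 8, 20, 21, 33] -> counters=[2,0,0,2,1,0,2,0,2,1,2,1,0,0,0,1,1,1,0,0,2,2,0,0,0,0,0,0,0,0,0,0,0,2,0,0,2,0,1,0,0,0]
Step 6: delete sf at [6, 9, 10, 15, 36] -> counters=[2,0,0,2,1,0,1,0,2,0,1,1,0,0,0,0,1,1,0,0,2,2,0,0,0,0,0,0,0,0,0,0,0,2,0,0,1,0,1,0,0,0]
Step 7: insert ay at [0, 4, 10, 16, 17] -> counters=[3,0,0,2,2,0,1,0,2,0,2,1,0,0,0,0,2,2,0,0,2,2,0,0,0,0,0,0,0,0,0,0,0,2,0,0,1,0,1,0,0,0]
Step 8: insert ay at [0, 4, 10, 16, 17] -> counters=[4,0,0,2,3,0,1,0,2,0,3,1,0,0,0,0,3,3,0,0,2,2,0,0,0,0,0,0,0,0,0,0,0,2,0,0,1,0,1,0,0,0]
Step 9: insert ay at [0, 4, 10, 16, 17] -> counters=[5,0,0,2,4,0,1,0,2,0,4,1,0,0,0,0,4,4,0,0,2,2,0,0,0,0,0,0,0,0,0,0,0,2,0,0,1,0,1,0,0,0]
Step 10: insert ay at [0, 4, 10, 16, 17] -> counters=[6,0,0,2,5,0,1,0,2,0,5,1,0,0,0,0,5,5,0,0,2,2,0,0,0,0,0,0,0,0,0,0,0,2,0,0,1,0,1,0,0,0]
Step 11: delete gtn at [3, 8, 20, 21, 33] -> counters=[6,0,0,1,5,0,1,0,1,0,5,1,0,0,0,0,5,5,0,0,1,1,0,0,0,0,0,0,0,0,0,0,0,1,0,0,1,0,1,0,0,0]
Step 12: insert ay at [0, 4, 10, 16, 17] -> counters=[7,0,0,1,6,0,1,0,1,0,6,1,0,0,0,0,6,6,0,0,1,1,0,0,0,0,0,0,0,0,0,0,0,1,0,0,1,0,1,0,0,0]
Step 13: delete x at [0, 6, 11, 36, 38] -> counters=[6,0,0,1,6,0,0,0,1,0,6,0,0,0,0,0,6,6,0,0,1,1,0,0,0,0,0,0,0,0,0,0,0,1,0,0,0,0,0,0,0,0]
Step 14: insert gtn at [3, 8, 20, 21, 33] -> counters=[6,0,0,2,6,0,0,0,2,0,6,0,0,0,0,0,6,6,0,0,2,2,0,0,0,0,0,0,0,0,0,0,0,2,0,0,0,0,0,0,0,0]
Step 15: insert x at [0, 6, 11, 36, 38] -> counters=[7,0,0,2,6,0,1,0,2,0,6,1,0,0,0,0,6,6,0,0,2,2,0,0,0,0,0,0,0,0,0,0,0,2,0,0,1,0,1,0,0,0]
Step 16: insert sf at [6, 9, 10, 15, 36] -> counters=[7,0,0,2,6,0,2,0,2,1,7,1,0,0,0,1,6,6,0,0,2,2,0,0,0,0,0,0,0,0,0,0,0,2,0,0,2,0,1,0,0,0]
Step 17: delete ay at [0, 4, 10, 16, 17] -> counters=[6,0,0,2,5,0,2,0,2,1,6,1,0,0,0,1,5,5,0,0,2,2,0,0,0,0,0,0,0,0,0,0,0,2,0,0,2,0,1,0,0,0]
Step 18: insert ay at [0, 4, 10, 16, 17] -> counters=[7,0,0,2,6,0,2,0,2,1,7,1,0,0,0,1,6,6,0,0,2,2,0,0,0,0,0,0,0,0,0,0,0,2,0,0,2,0,1,0,0,0]
Step 19: insert ay at [0, 4, 10, 16, 17] -> counters=[8,0,0,2,7,0,2,0,2,1,8,1,0,0,0,1,7,7,0,0,2,2,0,0,0,0,0,0,0,0,0,0,0,2,0,0,2,0,1,0,0,0]
Final counters=[8,0,0,2,7,0,2,0,2,1,8,1,0,0,0,1,7,7,0,0,2,2,0,0,0,0,0,0,0,0,0,0,0,2,0,0,2,0,1,0,0,0] -> counters[16]=7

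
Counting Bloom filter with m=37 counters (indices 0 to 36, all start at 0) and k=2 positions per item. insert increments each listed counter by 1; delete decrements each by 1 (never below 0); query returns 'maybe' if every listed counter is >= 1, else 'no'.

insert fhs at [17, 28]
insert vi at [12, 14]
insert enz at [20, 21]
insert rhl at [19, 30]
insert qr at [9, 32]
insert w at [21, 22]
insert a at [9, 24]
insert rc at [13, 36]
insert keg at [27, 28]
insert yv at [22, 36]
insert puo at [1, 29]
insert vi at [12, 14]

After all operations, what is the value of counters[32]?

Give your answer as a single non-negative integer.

Step 1: insert fhs at [17, 28] -> counters=[0,0,0,0,0,0,0,0,0,0,0,0,0,0,0,0,0,1,0,0,0,0,0,0,0,0,0,0,1,0,0,0,0,0,0,0,0]
Step 2: insert vi at [12, 14] -> counters=[0,0,0,0,0,0,0,0,0,0,0,0,1,0,1,0,0,1,0,0,0,0,0,0,0,0,0,0,1,0,0,0,0,0,0,0,0]
Step 3: insert enz at [20, 21] -> counters=[0,0,0,0,0,0,0,0,0,0,0,0,1,0,1,0,0,1,0,0,1,1,0,0,0,0,0,0,1,0,0,0,0,0,0,0,0]
Step 4: insert rhl at [19, 30] -> counters=[0,0,0,0,0,0,0,0,0,0,0,0,1,0,1,0,0,1,0,1,1,1,0,0,0,0,0,0,1,0,1,0,0,0,0,0,0]
Step 5: insert qr at [9, 32] -> counters=[0,0,0,0,0,0,0,0,0,1,0,0,1,0,1,0,0,1,0,1,1,1,0,0,0,0,0,0,1,0,1,0,1,0,0,0,0]
Step 6: insert w at [21, 22] -> counters=[0,0,0,0,0,0,0,0,0,1,0,0,1,0,1,0,0,1,0,1,1,2,1,0,0,0,0,0,1,0,1,0,1,0,0,0,0]
Step 7: insert a at [9, 24] -> counters=[0,0,0,0,0,0,0,0,0,2,0,0,1,0,1,0,0,1,0,1,1,2,1,0,1,0,0,0,1,0,1,0,1,0,0,0,0]
Step 8: insert rc at [13, 36] -> counters=[0,0,0,0,0,0,0,0,0,2,0,0,1,1,1,0,0,1,0,1,1,2,1,0,1,0,0,0,1,0,1,0,1,0,0,0,1]
Step 9: insert keg at [27, 28] -> counters=[0,0,0,0,0,0,0,0,0,2,0,0,1,1,1,0,0,1,0,1,1,2,1,0,1,0,0,1,2,0,1,0,1,0,0,0,1]
Step 10: insert yv at [22, 36] -> counters=[0,0,0,0,0,0,0,0,0,2,0,0,1,1,1,0,0,1,0,1,1,2,2,0,1,0,0,1,2,0,1,0,1,0,0,0,2]
Step 11: insert puo at [1, 29] -> counters=[0,1,0,0,0,0,0,0,0,2,0,0,1,1,1,0,0,1,0,1,1,2,2,0,1,0,0,1,2,1,1,0,1,0,0,0,2]
Step 12: insert vi at [12, 14] -> counters=[0,1,0,0,0,0,0,0,0,2,0,0,2,1,2,0,0,1,0,1,1,2,2,0,1,0,0,1,2,1,1,0,1,0,0,0,2]
Final counters=[0,1,0,0,0,0,0,0,0,2,0,0,2,1,2,0,0,1,0,1,1,2,2,0,1,0,0,1,2,1,1,0,1,0,0,0,2] -> counters[32]=1

Answer: 1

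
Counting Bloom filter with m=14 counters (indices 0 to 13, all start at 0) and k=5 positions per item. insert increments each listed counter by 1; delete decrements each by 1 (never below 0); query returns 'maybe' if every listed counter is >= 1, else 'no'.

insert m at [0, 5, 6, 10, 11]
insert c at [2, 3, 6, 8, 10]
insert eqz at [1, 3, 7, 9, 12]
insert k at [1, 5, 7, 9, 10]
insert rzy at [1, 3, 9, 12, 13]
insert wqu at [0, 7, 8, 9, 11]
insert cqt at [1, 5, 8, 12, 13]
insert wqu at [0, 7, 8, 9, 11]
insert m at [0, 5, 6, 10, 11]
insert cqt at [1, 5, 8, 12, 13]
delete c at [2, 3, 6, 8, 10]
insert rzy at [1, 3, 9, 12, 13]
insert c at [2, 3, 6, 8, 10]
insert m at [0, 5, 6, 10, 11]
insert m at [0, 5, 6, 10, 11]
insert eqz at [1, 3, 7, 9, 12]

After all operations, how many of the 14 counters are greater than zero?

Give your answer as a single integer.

Step 1: insert m at [0, 5, 6, 10, 11] -> counters=[1,0,0,0,0,1,1,0,0,0,1,1,0,0]
Step 2: insert c at [2, 3, 6, 8, 10] -> counters=[1,0,1,1,0,1,2,0,1,0,2,1,0,0]
Step 3: insert eqz at [1, 3, 7, 9, 12] -> counters=[1,1,1,2,0,1,2,1,1,1,2,1,1,0]
Step 4: insert k at [1, 5, 7, 9, 10] -> counters=[1,2,1,2,0,2,2,2,1,2,3,1,1,0]
Step 5: insert rzy at [1, 3, 9, 12, 13] -> counters=[1,3,1,3,0,2,2,2,1,3,3,1,2,1]
Step 6: insert wqu at [0, 7, 8, 9, 11] -> counters=[2,3,1,3,0,2,2,3,2,4,3,2,2,1]
Step 7: insert cqt at [1, 5, 8, 12, 13] -> counters=[2,4,1,3,0,3,2,3,3,4,3,2,3,2]
Step 8: insert wqu at [0, 7, 8, 9, 11] -> counters=[3,4,1,3,0,3,2,4,4,5,3,3,3,2]
Step 9: insert m at [0, 5, 6, 10, 11] -> counters=[4,4,1,3,0,4,3,4,4,5,4,4,3,2]
Step 10: insert cqt at [1, 5, 8, 12, 13] -> counters=[4,5,1,3,0,5,3,4,5,5,4,4,4,3]
Step 11: delete c at [2, 3, 6, 8, 10] -> counters=[4,5,0,2,0,5,2,4,4,5,3,4,4,3]
Step 12: insert rzy at [1, 3, 9, 12, 13] -> counters=[4,6,0,3,0,5,2,4,4,6,3,4,5,4]
Step 13: insert c at [2, 3, 6, 8, 10] -> counters=[4,6,1,4,0,5,3,4,5,6,4,4,5,4]
Step 14: insert m at [0, 5, 6, 10, 11] -> counters=[5,6,1,4,0,6,4,4,5,6,5,5,5,4]
Step 15: insert m at [0, 5, 6, 10, 11] -> counters=[6,6,1,4,0,7,5,4,5,6,6,6,5,4]
Step 16: insert eqz at [1, 3, 7, 9, 12] -> counters=[6,7,1,5,0,7,5,5,5,7,6,6,6,4]
Final counters=[6,7,1,5,0,7,5,5,5,7,6,6,6,4] -> 13 nonzero

Answer: 13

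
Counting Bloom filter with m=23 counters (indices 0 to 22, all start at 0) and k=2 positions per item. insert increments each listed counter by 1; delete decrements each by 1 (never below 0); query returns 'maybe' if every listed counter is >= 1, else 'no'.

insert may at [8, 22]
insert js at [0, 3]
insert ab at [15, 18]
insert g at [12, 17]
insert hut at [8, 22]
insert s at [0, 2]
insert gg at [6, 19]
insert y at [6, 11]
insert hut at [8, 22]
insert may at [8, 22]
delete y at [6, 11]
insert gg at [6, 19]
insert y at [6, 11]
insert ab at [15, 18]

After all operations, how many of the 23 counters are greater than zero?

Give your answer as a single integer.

Step 1: insert may at [8, 22] -> counters=[0,0,0,0,0,0,0,0,1,0,0,0,0,0,0,0,0,0,0,0,0,0,1]
Step 2: insert js at [0, 3] -> counters=[1,0,0,1,0,0,0,0,1,0,0,0,0,0,0,0,0,0,0,0,0,0,1]
Step 3: insert ab at [15, 18] -> counters=[1,0,0,1,0,0,0,0,1,0,0,0,0,0,0,1,0,0,1,0,0,0,1]
Step 4: insert g at [12, 17] -> counters=[1,0,0,1,0,0,0,0,1,0,0,0,1,0,0,1,0,1,1,0,0,0,1]
Step 5: insert hut at [8, 22] -> counters=[1,0,0,1,0,0,0,0,2,0,0,0,1,0,0,1,0,1,1,0,0,0,2]
Step 6: insert s at [0, 2] -> counters=[2,0,1,1,0,0,0,0,2,0,0,0,1,0,0,1,0,1,1,0,0,0,2]
Step 7: insert gg at [6, 19] -> counters=[2,0,1,1,0,0,1,0,2,0,0,0,1,0,0,1,0,1,1,1,0,0,2]
Step 8: insert y at [6, 11] -> counters=[2,0,1,1,0,0,2,0,2,0,0,1,1,0,0,1,0,1,1,1,0,0,2]
Step 9: insert hut at [8, 22] -> counters=[2,0,1,1,0,0,2,0,3,0,0,1,1,0,0,1,0,1,1,1,0,0,3]
Step 10: insert may at [8, 22] -> counters=[2,0,1,1,0,0,2,0,4,0,0,1,1,0,0,1,0,1,1,1,0,0,4]
Step 11: delete y at [6, 11] -> counters=[2,0,1,1,0,0,1,0,4,0,0,0,1,0,0,1,0,1,1,1,0,0,4]
Step 12: insert gg at [6, 19] -> counters=[2,0,1,1,0,0,2,0,4,0,0,0,1,0,0,1,0,1,1,2,0,0,4]
Step 13: insert y at [6, 11] -> counters=[2,0,1,1,0,0,3,0,4,0,0,1,1,0,0,1,0,1,1,2,0,0,4]
Step 14: insert ab at [15, 18] -> counters=[2,0,1,1,0,0,3,0,4,0,0,1,1,0,0,2,0,1,2,2,0,0,4]
Final counters=[2,0,1,1,0,0,3,0,4,0,0,1,1,0,0,2,0,1,2,2,0,0,4] -> 12 nonzero

Answer: 12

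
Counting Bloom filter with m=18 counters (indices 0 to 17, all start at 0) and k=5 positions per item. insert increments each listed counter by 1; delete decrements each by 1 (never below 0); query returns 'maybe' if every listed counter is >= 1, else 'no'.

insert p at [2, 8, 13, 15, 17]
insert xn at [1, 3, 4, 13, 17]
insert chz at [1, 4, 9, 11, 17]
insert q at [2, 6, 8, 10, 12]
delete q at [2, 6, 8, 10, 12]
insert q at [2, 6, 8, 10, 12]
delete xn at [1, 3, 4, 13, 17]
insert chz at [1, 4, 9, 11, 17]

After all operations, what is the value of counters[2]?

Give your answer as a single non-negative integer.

Step 1: insert p at [2, 8, 13, 15, 17] -> counters=[0,0,1,0,0,0,0,0,1,0,0,0,0,1,0,1,0,1]
Step 2: insert xn at [1, 3, 4, 13, 17] -> counters=[0,1,1,1,1,0,0,0,1,0,0,0,0,2,0,1,0,2]
Step 3: insert chz at [1, 4, 9, 11, 17] -> counters=[0,2,1,1,2,0,0,0,1,1,0,1,0,2,0,1,0,3]
Step 4: insert q at [2, 6, 8, 10, 12] -> counters=[0,2,2,1,2,0,1,0,2,1,1,1,1,2,0,1,0,3]
Step 5: delete q at [2, 6, 8, 10, 12] -> counters=[0,2,1,1,2,0,0,0,1,1,0,1,0,2,0,1,0,3]
Step 6: insert q at [2, 6, 8, 10, 12] -> counters=[0,2,2,1,2,0,1,0,2,1,1,1,1,2,0,1,0,3]
Step 7: delete xn at [1, 3, 4, 13, 17] -> counters=[0,1,2,0,1,0,1,0,2,1,1,1,1,1,0,1,0,2]
Step 8: insert chz at [1, 4, 9, 11, 17] -> counters=[0,2,2,0,2,0,1,0,2,2,1,2,1,1,0,1,0,3]
Final counters=[0,2,2,0,2,0,1,0,2,2,1,2,1,1,0,1,0,3] -> counters[2]=2

Answer: 2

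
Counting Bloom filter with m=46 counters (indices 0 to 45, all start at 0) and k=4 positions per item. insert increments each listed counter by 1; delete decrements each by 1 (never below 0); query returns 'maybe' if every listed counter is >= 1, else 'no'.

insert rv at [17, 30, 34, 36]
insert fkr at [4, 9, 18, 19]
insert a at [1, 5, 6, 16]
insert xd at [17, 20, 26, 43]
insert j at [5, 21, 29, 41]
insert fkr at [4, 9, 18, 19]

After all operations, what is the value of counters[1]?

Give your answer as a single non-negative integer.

Step 1: insert rv at [17, 30, 34, 36] -> counters=[0,0,0,0,0,0,0,0,0,0,0,0,0,0,0,0,0,1,0,0,0,0,0,0,0,0,0,0,0,0,1,0,0,0,1,0,1,0,0,0,0,0,0,0,0,0]
Step 2: insert fkr at [4, 9, 18, 19] -> counters=[0,0,0,0,1,0,0,0,0,1,0,0,0,0,0,0,0,1,1,1,0,0,0,0,0,0,0,0,0,0,1,0,0,0,1,0,1,0,0,0,0,0,0,0,0,0]
Step 3: insert a at [1, 5, 6, 16] -> counters=[0,1,0,0,1,1,1,0,0,1,0,0,0,0,0,0,1,1,1,1,0,0,0,0,0,0,0,0,0,0,1,0,0,0,1,0,1,0,0,0,0,0,0,0,0,0]
Step 4: insert xd at [17, 20, 26, 43] -> counters=[0,1,0,0,1,1,1,0,0,1,0,0,0,0,0,0,1,2,1,1,1,0,0,0,0,0,1,0,0,0,1,0,0,0,1,0,1,0,0,0,0,0,0,1,0,0]
Step 5: insert j at [5, 21, 29, 41] -> counters=[0,1,0,0,1,2,1,0,0,1,0,0,0,0,0,0,1,2,1,1,1,1,0,0,0,0,1,0,0,1,1,0,0,0,1,0,1,0,0,0,0,1,0,1,0,0]
Step 6: insert fkr at [4, 9, 18, 19] -> counters=[0,1,0,0,2,2,1,0,0,2,0,0,0,0,0,0,1,2,2,2,1,1,0,0,0,0,1,0,0,1,1,0,0,0,1,0,1,0,0,0,0,1,0,1,0,0]
Final counters=[0,1,0,0,2,2,1,0,0,2,0,0,0,0,0,0,1,2,2,2,1,1,0,0,0,0,1,0,0,1,1,0,0,0,1,0,1,0,0,0,0,1,0,1,0,0] -> counters[1]=1

Answer: 1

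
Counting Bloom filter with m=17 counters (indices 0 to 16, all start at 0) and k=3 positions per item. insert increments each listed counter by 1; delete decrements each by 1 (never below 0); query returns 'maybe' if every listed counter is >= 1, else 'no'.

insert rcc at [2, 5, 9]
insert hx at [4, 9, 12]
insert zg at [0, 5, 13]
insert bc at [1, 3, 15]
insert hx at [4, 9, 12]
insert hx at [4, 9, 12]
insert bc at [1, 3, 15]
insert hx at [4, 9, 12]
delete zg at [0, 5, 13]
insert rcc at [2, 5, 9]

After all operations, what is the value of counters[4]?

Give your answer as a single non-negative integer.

Answer: 4

Derivation:
Step 1: insert rcc at [2, 5, 9] -> counters=[0,0,1,0,0,1,0,0,0,1,0,0,0,0,0,0,0]
Step 2: insert hx at [4, 9, 12] -> counters=[0,0,1,0,1,1,0,0,0,2,0,0,1,0,0,0,0]
Step 3: insert zg at [0, 5, 13] -> counters=[1,0,1,0,1,2,0,0,0,2,0,0,1,1,0,0,0]
Step 4: insert bc at [1, 3, 15] -> counters=[1,1,1,1,1,2,0,0,0,2,0,0,1,1,0,1,0]
Step 5: insert hx at [4, 9, 12] -> counters=[1,1,1,1,2,2,0,0,0,3,0,0,2,1,0,1,0]
Step 6: insert hx at [4, 9, 12] -> counters=[1,1,1,1,3,2,0,0,0,4,0,0,3,1,0,1,0]
Step 7: insert bc at [1, 3, 15] -> counters=[1,2,1,2,3,2,0,0,0,4,0,0,3,1,0,2,0]
Step 8: insert hx at [4, 9, 12] -> counters=[1,2,1,2,4,2,0,0,0,5,0,0,4,1,0,2,0]
Step 9: delete zg at [0, 5, 13] -> counters=[0,2,1,2,4,1,0,0,0,5,0,0,4,0,0,2,0]
Step 10: insert rcc at [2, 5, 9] -> counters=[0,2,2,2,4,2,0,0,0,6,0,0,4,0,0,2,0]
Final counters=[0,2,2,2,4,2,0,0,0,6,0,0,4,0,0,2,0] -> counters[4]=4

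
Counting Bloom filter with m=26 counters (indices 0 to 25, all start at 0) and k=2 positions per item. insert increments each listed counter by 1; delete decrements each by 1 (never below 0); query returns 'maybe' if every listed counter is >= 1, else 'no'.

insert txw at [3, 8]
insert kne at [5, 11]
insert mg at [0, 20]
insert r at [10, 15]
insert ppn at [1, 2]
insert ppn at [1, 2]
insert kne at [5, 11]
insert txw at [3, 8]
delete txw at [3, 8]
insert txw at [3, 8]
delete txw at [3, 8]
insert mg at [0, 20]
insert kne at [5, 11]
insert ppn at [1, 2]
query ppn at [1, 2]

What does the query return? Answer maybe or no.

Step 1: insert txw at [3, 8] -> counters=[0,0,0,1,0,0,0,0,1,0,0,0,0,0,0,0,0,0,0,0,0,0,0,0,0,0]
Step 2: insert kne at [5, 11] -> counters=[0,0,0,1,0,1,0,0,1,0,0,1,0,0,0,0,0,0,0,0,0,0,0,0,0,0]
Step 3: insert mg at [0, 20] -> counters=[1,0,0,1,0,1,0,0,1,0,0,1,0,0,0,0,0,0,0,0,1,0,0,0,0,0]
Step 4: insert r at [10, 15] -> counters=[1,0,0,1,0,1,0,0,1,0,1,1,0,0,0,1,0,0,0,0,1,0,0,0,0,0]
Step 5: insert ppn at [1, 2] -> counters=[1,1,1,1,0,1,0,0,1,0,1,1,0,0,0,1,0,0,0,0,1,0,0,0,0,0]
Step 6: insert ppn at [1, 2] -> counters=[1,2,2,1,0,1,0,0,1,0,1,1,0,0,0,1,0,0,0,0,1,0,0,0,0,0]
Step 7: insert kne at [5, 11] -> counters=[1,2,2,1,0,2,0,0,1,0,1,2,0,0,0,1,0,0,0,0,1,0,0,0,0,0]
Step 8: insert txw at [3, 8] -> counters=[1,2,2,2,0,2,0,0,2,0,1,2,0,0,0,1,0,0,0,0,1,0,0,0,0,0]
Step 9: delete txw at [3, 8] -> counters=[1,2,2,1,0,2,0,0,1,0,1,2,0,0,0,1,0,0,0,0,1,0,0,0,0,0]
Step 10: insert txw at [3, 8] -> counters=[1,2,2,2,0,2,0,0,2,0,1,2,0,0,0,1,0,0,0,0,1,0,0,0,0,0]
Step 11: delete txw at [3, 8] -> counters=[1,2,2,1,0,2,0,0,1,0,1,2,0,0,0,1,0,0,0,0,1,0,0,0,0,0]
Step 12: insert mg at [0, 20] -> counters=[2,2,2,1,0,2,0,0,1,0,1,2,0,0,0,1,0,0,0,0,2,0,0,0,0,0]
Step 13: insert kne at [5, 11] -> counters=[2,2,2,1,0,3,0,0,1,0,1,3,0,0,0,1,0,0,0,0,2,0,0,0,0,0]
Step 14: insert ppn at [1, 2] -> counters=[2,3,3,1,0,3,0,0,1,0,1,3,0,0,0,1,0,0,0,0,2,0,0,0,0,0]
Query ppn: check counters[1]=3 counters[2]=3 -> maybe

Answer: maybe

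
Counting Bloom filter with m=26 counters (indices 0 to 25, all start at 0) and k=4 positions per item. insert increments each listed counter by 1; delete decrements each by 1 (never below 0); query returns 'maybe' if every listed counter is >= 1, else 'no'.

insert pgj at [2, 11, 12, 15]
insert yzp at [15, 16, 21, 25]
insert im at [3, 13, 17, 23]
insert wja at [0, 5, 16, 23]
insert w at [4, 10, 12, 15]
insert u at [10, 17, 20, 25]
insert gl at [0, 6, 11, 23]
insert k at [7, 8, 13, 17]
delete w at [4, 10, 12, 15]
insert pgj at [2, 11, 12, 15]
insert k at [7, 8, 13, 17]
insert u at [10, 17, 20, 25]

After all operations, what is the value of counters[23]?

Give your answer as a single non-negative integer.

Step 1: insert pgj at [2, 11, 12, 15] -> counters=[0,0,1,0,0,0,0,0,0,0,0,1,1,0,0,1,0,0,0,0,0,0,0,0,0,0]
Step 2: insert yzp at [15, 16, 21, 25] -> counters=[0,0,1,0,0,0,0,0,0,0,0,1,1,0,0,2,1,0,0,0,0,1,0,0,0,1]
Step 3: insert im at [3, 13, 17, 23] -> counters=[0,0,1,1,0,0,0,0,0,0,0,1,1,1,0,2,1,1,0,0,0,1,0,1,0,1]
Step 4: insert wja at [0, 5, 16, 23] -> counters=[1,0,1,1,0,1,0,0,0,0,0,1,1,1,0,2,2,1,0,0,0,1,0,2,0,1]
Step 5: insert w at [4, 10, 12, 15] -> counters=[1,0,1,1,1,1,0,0,0,0,1,1,2,1,0,3,2,1,0,0,0,1,0,2,0,1]
Step 6: insert u at [10, 17, 20, 25] -> counters=[1,0,1,1,1,1,0,0,0,0,2,1,2,1,0,3,2,2,0,0,1,1,0,2,0,2]
Step 7: insert gl at [0, 6, 11, 23] -> counters=[2,0,1,1,1,1,1,0,0,0,2,2,2,1,0,3,2,2,0,0,1,1,0,3,0,2]
Step 8: insert k at [7, 8, 13, 17] -> counters=[2,0,1,1,1,1,1,1,1,0,2,2,2,2,0,3,2,3,0,0,1,1,0,3,0,2]
Step 9: delete w at [4, 10, 12, 15] -> counters=[2,0,1,1,0,1,1,1,1,0,1,2,1,2,0,2,2,3,0,0,1,1,0,3,0,2]
Step 10: insert pgj at [2, 11, 12, 15] -> counters=[2,0,2,1,0,1,1,1,1,0,1,3,2,2,0,3,2,3,0,0,1,1,0,3,0,2]
Step 11: insert k at [7, 8, 13, 17] -> counters=[2,0,2,1,0,1,1,2,2,0,1,3,2,3,0,3,2,4,0,0,1,1,0,3,0,2]
Step 12: insert u at [10, 17, 20, 25] -> counters=[2,0,2,1,0,1,1,2,2,0,2,3,2,3,0,3,2,5,0,0,2,1,0,3,0,3]
Final counters=[2,0,2,1,0,1,1,2,2,0,2,3,2,3,0,3,2,5,0,0,2,1,0,3,0,3] -> counters[23]=3

Answer: 3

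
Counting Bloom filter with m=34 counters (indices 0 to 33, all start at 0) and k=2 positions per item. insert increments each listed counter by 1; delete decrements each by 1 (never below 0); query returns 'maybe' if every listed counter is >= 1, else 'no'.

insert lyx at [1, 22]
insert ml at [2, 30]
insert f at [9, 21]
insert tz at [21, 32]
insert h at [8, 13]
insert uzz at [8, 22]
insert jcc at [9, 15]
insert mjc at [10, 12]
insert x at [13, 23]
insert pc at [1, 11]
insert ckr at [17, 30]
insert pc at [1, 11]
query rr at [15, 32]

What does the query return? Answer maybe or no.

Step 1: insert lyx at [1, 22] -> counters=[0,1,0,0,0,0,0,0,0,0,0,0,0,0,0,0,0,0,0,0,0,0,1,0,0,0,0,0,0,0,0,0,0,0]
Step 2: insert ml at [2, 30] -> counters=[0,1,1,0,0,0,0,0,0,0,0,0,0,0,0,0,0,0,0,0,0,0,1,0,0,0,0,0,0,0,1,0,0,0]
Step 3: insert f at [9, 21] -> counters=[0,1,1,0,0,0,0,0,0,1,0,0,0,0,0,0,0,0,0,0,0,1,1,0,0,0,0,0,0,0,1,0,0,0]
Step 4: insert tz at [21, 32] -> counters=[0,1,1,0,0,0,0,0,0,1,0,0,0,0,0,0,0,0,0,0,0,2,1,0,0,0,0,0,0,0,1,0,1,0]
Step 5: insert h at [8, 13] -> counters=[0,1,1,0,0,0,0,0,1,1,0,0,0,1,0,0,0,0,0,0,0,2,1,0,0,0,0,0,0,0,1,0,1,0]
Step 6: insert uzz at [8, 22] -> counters=[0,1,1,0,0,0,0,0,2,1,0,0,0,1,0,0,0,0,0,0,0,2,2,0,0,0,0,0,0,0,1,0,1,0]
Step 7: insert jcc at [9, 15] -> counters=[0,1,1,0,0,0,0,0,2,2,0,0,0,1,0,1,0,0,0,0,0,2,2,0,0,0,0,0,0,0,1,0,1,0]
Step 8: insert mjc at [10, 12] -> counters=[0,1,1,0,0,0,0,0,2,2,1,0,1,1,0,1,0,0,0,0,0,2,2,0,0,0,0,0,0,0,1,0,1,0]
Step 9: insert x at [13, 23] -> counters=[0,1,1,0,0,0,0,0,2,2,1,0,1,2,0,1,0,0,0,0,0,2,2,1,0,0,0,0,0,0,1,0,1,0]
Step 10: insert pc at [1, 11] -> counters=[0,2,1,0,0,0,0,0,2,2,1,1,1,2,0,1,0,0,0,0,0,2,2,1,0,0,0,0,0,0,1,0,1,0]
Step 11: insert ckr at [17, 30] -> counters=[0,2,1,0,0,0,0,0,2,2,1,1,1,2,0,1,0,1,0,0,0,2,2,1,0,0,0,0,0,0,2,0,1,0]
Step 12: insert pc at [1, 11] -> counters=[0,3,1,0,0,0,0,0,2,2,1,2,1,2,0,1,0,1,0,0,0,2,2,1,0,0,0,0,0,0,2,0,1,0]
Query rr: check counters[15]=1 counters[32]=1 -> maybe

Answer: maybe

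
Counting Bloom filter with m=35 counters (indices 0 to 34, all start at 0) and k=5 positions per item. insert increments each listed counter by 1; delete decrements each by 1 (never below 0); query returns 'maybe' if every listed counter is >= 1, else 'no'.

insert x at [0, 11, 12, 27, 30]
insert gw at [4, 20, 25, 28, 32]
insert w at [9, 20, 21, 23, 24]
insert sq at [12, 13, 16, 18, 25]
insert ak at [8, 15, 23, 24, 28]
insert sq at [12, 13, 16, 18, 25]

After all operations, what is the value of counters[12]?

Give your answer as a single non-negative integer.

Step 1: insert x at [0, 11, 12, 27, 30] -> counters=[1,0,0,0,0,0,0,0,0,0,0,1,1,0,0,0,0,0,0,0,0,0,0,0,0,0,0,1,0,0,1,0,0,0,0]
Step 2: insert gw at [4, 20, 25, 28, 32] -> counters=[1,0,0,0,1,0,0,0,0,0,0,1,1,0,0,0,0,0,0,0,1,0,0,0,0,1,0,1,1,0,1,0,1,0,0]
Step 3: insert w at [9, 20, 21, 23, 24] -> counters=[1,0,0,0,1,0,0,0,0,1,0,1,1,0,0,0,0,0,0,0,2,1,0,1,1,1,0,1,1,0,1,0,1,0,0]
Step 4: insert sq at [12, 13, 16, 18, 25] -> counters=[1,0,0,0,1,0,0,0,0,1,0,1,2,1,0,0,1,0,1,0,2,1,0,1,1,2,0,1,1,0,1,0,1,0,0]
Step 5: insert ak at [8, 15, 23, 24, 28] -> counters=[1,0,0,0,1,0,0,0,1,1,0,1,2,1,0,1,1,0,1,0,2,1,0,2,2,2,0,1,2,0,1,0,1,0,0]
Step 6: insert sq at [12, 13, 16, 18, 25] -> counters=[1,0,0,0,1,0,0,0,1,1,0,1,3,2,0,1,2,0,2,0,2,1,0,2,2,3,0,1,2,0,1,0,1,0,0]
Final counters=[1,0,0,0,1,0,0,0,1,1,0,1,3,2,0,1,2,0,2,0,2,1,0,2,2,3,0,1,2,0,1,0,1,0,0] -> counters[12]=3

Answer: 3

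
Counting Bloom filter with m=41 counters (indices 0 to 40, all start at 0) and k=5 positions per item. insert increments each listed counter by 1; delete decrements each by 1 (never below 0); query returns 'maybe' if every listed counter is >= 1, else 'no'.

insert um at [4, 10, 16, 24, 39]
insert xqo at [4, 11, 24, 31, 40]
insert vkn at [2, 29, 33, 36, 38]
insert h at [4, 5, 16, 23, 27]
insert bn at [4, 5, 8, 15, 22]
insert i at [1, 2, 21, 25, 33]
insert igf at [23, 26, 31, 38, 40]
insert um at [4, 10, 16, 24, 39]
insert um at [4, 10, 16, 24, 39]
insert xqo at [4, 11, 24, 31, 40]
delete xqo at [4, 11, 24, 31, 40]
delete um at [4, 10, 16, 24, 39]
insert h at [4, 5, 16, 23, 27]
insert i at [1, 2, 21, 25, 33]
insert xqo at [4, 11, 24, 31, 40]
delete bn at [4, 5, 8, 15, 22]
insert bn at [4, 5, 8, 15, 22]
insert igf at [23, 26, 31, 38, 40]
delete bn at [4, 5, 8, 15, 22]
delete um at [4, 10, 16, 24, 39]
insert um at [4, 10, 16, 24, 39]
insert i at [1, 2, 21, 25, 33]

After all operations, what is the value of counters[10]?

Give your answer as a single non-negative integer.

Step 1: insert um at [4, 10, 16, 24, 39] -> counters=[0,0,0,0,1,0,0,0,0,0,1,0,0,0,0,0,1,0,0,0,0,0,0,0,1,0,0,0,0,0,0,0,0,0,0,0,0,0,0,1,0]
Step 2: insert xqo at [4, 11, 24, 31, 40] -> counters=[0,0,0,0,2,0,0,0,0,0,1,1,0,0,0,0,1,0,0,0,0,0,0,0,2,0,0,0,0,0,0,1,0,0,0,0,0,0,0,1,1]
Step 3: insert vkn at [2, 29, 33, 36, 38] -> counters=[0,0,1,0,2,0,0,0,0,0,1,1,0,0,0,0,1,0,0,0,0,0,0,0,2,0,0,0,0,1,0,1,0,1,0,0,1,0,1,1,1]
Step 4: insert h at [4, 5, 16, 23, 27] -> counters=[0,0,1,0,3,1,0,0,0,0,1,1,0,0,0,0,2,0,0,0,0,0,0,1,2,0,0,1,0,1,0,1,0,1,0,0,1,0,1,1,1]
Step 5: insert bn at [4, 5, 8, 15, 22] -> counters=[0,0,1,0,4,2,0,0,1,0,1,1,0,0,0,1,2,0,0,0,0,0,1,1,2,0,0,1,0,1,0,1,0,1,0,0,1,0,1,1,1]
Step 6: insert i at [1, 2, 21, 25, 33] -> counters=[0,1,2,0,4,2,0,0,1,0,1,1,0,0,0,1,2,0,0,0,0,1,1,1,2,1,0,1,0,1,0,1,0,2,0,0,1,0,1,1,1]
Step 7: insert igf at [23, 26, 31, 38, 40] -> counters=[0,1,2,0,4,2,0,0,1,0,1,1,0,0,0,1,2,0,0,0,0,1,1,2,2,1,1,1,0,1,0,2,0,2,0,0,1,0,2,1,2]
Step 8: insert um at [4, 10, 16, 24, 39] -> counters=[0,1,2,0,5,2,0,0,1,0,2,1,0,0,0,1,3,0,0,0,0,1,1,2,3,1,1,1,0,1,0,2,0,2,0,0,1,0,2,2,2]
Step 9: insert um at [4, 10, 16, 24, 39] -> counters=[0,1,2,0,6,2,0,0,1,0,3,1,0,0,0,1,4,0,0,0,0,1,1,2,4,1,1,1,0,1,0,2,0,2,0,0,1,0,2,3,2]
Step 10: insert xqo at [4, 11, 24, 31, 40] -> counters=[0,1,2,0,7,2,0,0,1,0,3,2,0,0,0,1,4,0,0,0,0,1,1,2,5,1,1,1,0,1,0,3,0,2,0,0,1,0,2,3,3]
Step 11: delete xqo at [4, 11, 24, 31, 40] -> counters=[0,1,2,0,6,2,0,0,1,0,3,1,0,0,0,1,4,0,0,0,0,1,1,2,4,1,1,1,0,1,0,2,0,2,0,0,1,0,2,3,2]
Step 12: delete um at [4, 10, 16, 24, 39] -> counters=[0,1,2,0,5,2,0,0,1,0,2,1,0,0,0,1,3,0,0,0,0,1,1,2,3,1,1,1,0,1,0,2,0,2,0,0,1,0,2,2,2]
Step 13: insert h at [4, 5, 16, 23, 27] -> counters=[0,1,2,0,6,3,0,0,1,0,2,1,0,0,0,1,4,0,0,0,0,1,1,3,3,1,1,2,0,1,0,2,0,2,0,0,1,0,2,2,2]
Step 14: insert i at [1, 2, 21, 25, 33] -> counters=[0,2,3,0,6,3,0,0,1,0,2,1,0,0,0,1,4,0,0,0,0,2,1,3,3,2,1,2,0,1,0,2,0,3,0,0,1,0,2,2,2]
Step 15: insert xqo at [4, 11, 24, 31, 40] -> counters=[0,2,3,0,7,3,0,0,1,0,2,2,0,0,0,1,4,0,0,0,0,2,1,3,4,2,1,2,0,1,0,3,0,3,0,0,1,0,2,2,3]
Step 16: delete bn at [4, 5, 8, 15, 22] -> counters=[0,2,3,0,6,2,0,0,0,0,2,2,0,0,0,0,4,0,0,0,0,2,0,3,4,2,1,2,0,1,0,3,0,3,0,0,1,0,2,2,3]
Step 17: insert bn at [4, 5, 8, 15, 22] -> counters=[0,2,3,0,7,3,0,0,1,0,2,2,0,0,0,1,4,0,0,0,0,2,1,3,4,2,1,2,0,1,0,3,0,3,0,0,1,0,2,2,3]
Step 18: insert igf at [23, 26, 31, 38, 40] -> counters=[0,2,3,0,7,3,0,0,1,0,2,2,0,0,0,1,4,0,0,0,0,2,1,4,4,2,2,2,0,1,0,4,0,3,0,0,1,0,3,2,4]
Step 19: delete bn at [4, 5, 8, 15, 22] -> counters=[0,2,3,0,6,2,0,0,0,0,2,2,0,0,0,0,4,0,0,0,0,2,0,4,4,2,2,2,0,1,0,4,0,3,0,0,1,0,3,2,4]
Step 20: delete um at [4, 10, 16, 24, 39] -> counters=[0,2,3,0,5,2,0,0,0,0,1,2,0,0,0,0,3,0,0,0,0,2,0,4,3,2,2,2,0,1,0,4,0,3,0,0,1,0,3,1,4]
Step 21: insert um at [4, 10, 16, 24, 39] -> counters=[0,2,3,0,6,2,0,0,0,0,2,2,0,0,0,0,4,0,0,0,0,2,0,4,4,2,2,2,0,1,0,4,0,3,0,0,1,0,3,2,4]
Step 22: insert i at [1, 2, 21, 25, 33] -> counters=[0,3,4,0,6,2,0,0,0,0,2,2,0,0,0,0,4,0,0,0,0,3,0,4,4,3,2,2,0,1,0,4,0,4,0,0,1,0,3,2,4]
Final counters=[0,3,4,0,6,2,0,0,0,0,2,2,0,0,0,0,4,0,0,0,0,3,0,4,4,3,2,2,0,1,0,4,0,4,0,0,1,0,3,2,4] -> counters[10]=2

Answer: 2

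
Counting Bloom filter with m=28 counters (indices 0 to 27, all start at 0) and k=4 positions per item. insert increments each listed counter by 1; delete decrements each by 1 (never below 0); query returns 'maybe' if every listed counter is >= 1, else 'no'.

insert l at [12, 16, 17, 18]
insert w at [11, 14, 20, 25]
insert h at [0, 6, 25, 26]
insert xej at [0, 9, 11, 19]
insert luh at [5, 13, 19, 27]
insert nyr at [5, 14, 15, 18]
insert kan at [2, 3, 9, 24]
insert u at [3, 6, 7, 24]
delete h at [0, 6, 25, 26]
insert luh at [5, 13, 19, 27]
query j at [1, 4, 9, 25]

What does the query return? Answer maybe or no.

Answer: no

Derivation:
Step 1: insert l at [12, 16, 17, 18] -> counters=[0,0,0,0,0,0,0,0,0,0,0,0,1,0,0,0,1,1,1,0,0,0,0,0,0,0,0,0]
Step 2: insert w at [11, 14, 20, 25] -> counters=[0,0,0,0,0,0,0,0,0,0,0,1,1,0,1,0,1,1,1,0,1,0,0,0,0,1,0,0]
Step 3: insert h at [0, 6, 25, 26] -> counters=[1,0,0,0,0,0,1,0,0,0,0,1,1,0,1,0,1,1,1,0,1,0,0,0,0,2,1,0]
Step 4: insert xej at [0, 9, 11, 19] -> counters=[2,0,0,0,0,0,1,0,0,1,0,2,1,0,1,0,1,1,1,1,1,0,0,0,0,2,1,0]
Step 5: insert luh at [5, 13, 19, 27] -> counters=[2,0,0,0,0,1,1,0,0,1,0,2,1,1,1,0,1,1,1,2,1,0,0,0,0,2,1,1]
Step 6: insert nyr at [5, 14, 15, 18] -> counters=[2,0,0,0,0,2,1,0,0,1,0,2,1,1,2,1,1,1,2,2,1,0,0,0,0,2,1,1]
Step 7: insert kan at [2, 3, 9, 24] -> counters=[2,0,1,1,0,2,1,0,0,2,0,2,1,1,2,1,1,1,2,2,1,0,0,0,1,2,1,1]
Step 8: insert u at [3, 6, 7, 24] -> counters=[2,0,1,2,0,2,2,1,0,2,0,2,1,1,2,1,1,1,2,2,1,0,0,0,2,2,1,1]
Step 9: delete h at [0, 6, 25, 26] -> counters=[1,0,1,2,0,2,1,1,0,2,0,2,1,1,2,1,1,1,2,2,1,0,0,0,2,1,0,1]
Step 10: insert luh at [5, 13, 19, 27] -> counters=[1,0,1,2,0,3,1,1,0,2,0,2,1,2,2,1,1,1,2,3,1,0,0,0,2,1,0,2]
Query j: check counters[1]=0 counters[4]=0 counters[9]=2 counters[25]=1 -> no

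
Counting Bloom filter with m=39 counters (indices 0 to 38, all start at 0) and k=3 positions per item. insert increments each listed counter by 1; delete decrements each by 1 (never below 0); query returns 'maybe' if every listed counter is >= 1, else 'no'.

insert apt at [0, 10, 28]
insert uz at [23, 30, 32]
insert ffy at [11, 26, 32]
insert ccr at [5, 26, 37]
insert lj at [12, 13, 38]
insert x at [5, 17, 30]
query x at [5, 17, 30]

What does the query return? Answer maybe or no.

Answer: maybe

Derivation:
Step 1: insert apt at [0, 10, 28] -> counters=[1,0,0,0,0,0,0,0,0,0,1,0,0,0,0,0,0,0,0,0,0,0,0,0,0,0,0,0,1,0,0,0,0,0,0,0,0,0,0]
Step 2: insert uz at [23, 30, 32] -> counters=[1,0,0,0,0,0,0,0,0,0,1,0,0,0,0,0,0,0,0,0,0,0,0,1,0,0,0,0,1,0,1,0,1,0,0,0,0,0,0]
Step 3: insert ffy at [11, 26, 32] -> counters=[1,0,0,0,0,0,0,0,0,0,1,1,0,0,0,0,0,0,0,0,0,0,0,1,0,0,1,0,1,0,1,0,2,0,0,0,0,0,0]
Step 4: insert ccr at [5, 26, 37] -> counters=[1,0,0,0,0,1,0,0,0,0,1,1,0,0,0,0,0,0,0,0,0,0,0,1,0,0,2,0,1,0,1,0,2,0,0,0,0,1,0]
Step 5: insert lj at [12, 13, 38] -> counters=[1,0,0,0,0,1,0,0,0,0,1,1,1,1,0,0,0,0,0,0,0,0,0,1,0,0,2,0,1,0,1,0,2,0,0,0,0,1,1]
Step 6: insert x at [5, 17, 30] -> counters=[1,0,0,0,0,2,0,0,0,0,1,1,1,1,0,0,0,1,0,0,0,0,0,1,0,0,2,0,1,0,2,0,2,0,0,0,0,1,1]
Query x: check counters[5]=2 counters[17]=1 counters[30]=2 -> maybe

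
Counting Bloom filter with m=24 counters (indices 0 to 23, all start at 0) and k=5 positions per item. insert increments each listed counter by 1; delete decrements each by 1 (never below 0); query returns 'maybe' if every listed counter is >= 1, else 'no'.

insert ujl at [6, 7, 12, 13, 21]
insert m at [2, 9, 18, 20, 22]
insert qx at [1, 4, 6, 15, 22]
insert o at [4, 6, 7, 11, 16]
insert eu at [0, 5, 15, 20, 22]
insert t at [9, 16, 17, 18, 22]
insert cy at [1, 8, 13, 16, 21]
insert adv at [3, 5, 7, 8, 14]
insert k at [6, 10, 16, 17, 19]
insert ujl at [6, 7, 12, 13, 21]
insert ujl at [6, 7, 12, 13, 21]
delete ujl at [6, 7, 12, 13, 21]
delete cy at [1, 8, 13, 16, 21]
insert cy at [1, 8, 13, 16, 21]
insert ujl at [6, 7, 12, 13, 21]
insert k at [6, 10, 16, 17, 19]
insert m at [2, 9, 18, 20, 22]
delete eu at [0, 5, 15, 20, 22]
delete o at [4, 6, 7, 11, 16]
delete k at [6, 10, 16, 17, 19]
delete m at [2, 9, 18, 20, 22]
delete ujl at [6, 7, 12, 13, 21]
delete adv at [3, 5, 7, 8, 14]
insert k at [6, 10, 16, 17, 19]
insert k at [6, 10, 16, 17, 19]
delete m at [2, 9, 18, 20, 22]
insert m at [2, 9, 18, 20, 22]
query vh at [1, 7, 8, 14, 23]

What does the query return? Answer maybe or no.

Step 1: insert ujl at [6, 7, 12, 13, 21] -> counters=[0,0,0,0,0,0,1,1,0,0,0,0,1,1,0,0,0,0,0,0,0,1,0,0]
Step 2: insert m at [2, 9, 18, 20, 22] -> counters=[0,0,1,0,0,0,1,1,0,1,0,0,1,1,0,0,0,0,1,0,1,1,1,0]
Step 3: insert qx at [1, 4, 6, 15, 22] -> counters=[0,1,1,0,1,0,2,1,0,1,0,0,1,1,0,1,0,0,1,0,1,1,2,0]
Step 4: insert o at [4, 6, 7, 11, 16] -> counters=[0,1,1,0,2,0,3,2,0,1,0,1,1,1,0,1,1,0,1,0,1,1,2,0]
Step 5: insert eu at [0, 5, 15, 20, 22] -> counters=[1,1,1,0,2,1,3,2,0,1,0,1,1,1,0,2,1,0,1,0,2,1,3,0]
Step 6: insert t at [9, 16, 17, 18, 22] -> counters=[1,1,1,0,2,1,3,2,0,2,0,1,1,1,0,2,2,1,2,0,2,1,4,0]
Step 7: insert cy at [1, 8, 13, 16, 21] -> counters=[1,2,1,0,2,1,3,2,1,2,0,1,1,2,0,2,3,1,2,0,2,2,4,0]
Step 8: insert adv at [3, 5, 7, 8, 14] -> counters=[1,2,1,1,2,2,3,3,2,2,0,1,1,2,1,2,3,1,2,0,2,2,4,0]
Step 9: insert k at [6, 10, 16, 17, 19] -> counters=[1,2,1,1,2,2,4,3,2,2,1,1,1,2,1,2,4,2,2,1,2,2,4,0]
Step 10: insert ujl at [6, 7, 12, 13, 21] -> counters=[1,2,1,1,2,2,5,4,2,2,1,1,2,3,1,2,4,2,2,1,2,3,4,0]
Step 11: insert ujl at [6, 7, 12, 13, 21] -> counters=[1,2,1,1,2,2,6,5,2,2,1,1,3,4,1,2,4,2,2,1,2,4,4,0]
Step 12: delete ujl at [6, 7, 12, 13, 21] -> counters=[1,2,1,1,2,2,5,4,2,2,1,1,2,3,1,2,4,2,2,1,2,3,4,0]
Step 13: delete cy at [1, 8, 13, 16, 21] -> counters=[1,1,1,1,2,2,5,4,1,2,1,1,2,2,1,2,3,2,2,1,2,2,4,0]
Step 14: insert cy at [1, 8, 13, 16, 21] -> counters=[1,2,1,1,2,2,5,4,2,2,1,1,2,3,1,2,4,2,2,1,2,3,4,0]
Step 15: insert ujl at [6, 7, 12, 13, 21] -> counters=[1,2,1,1,2,2,6,5,2,2,1,1,3,4,1,2,4,2,2,1,2,4,4,0]
Step 16: insert k at [6, 10, 16, 17, 19] -> counters=[1,2,1,1,2,2,7,5,2,2,2,1,3,4,1,2,5,3,2,2,2,4,4,0]
Step 17: insert m at [2, 9, 18, 20, 22] -> counters=[1,2,2,1,2,2,7,5,2,3,2,1,3,4,1,2,5,3,3,2,3,4,5,0]
Step 18: delete eu at [0, 5, 15, 20, 22] -> counters=[0,2,2,1,2,1,7,5,2,3,2,1,3,4,1,1,5,3,3,2,2,4,4,0]
Step 19: delete o at [4, 6, 7, 11, 16] -> counters=[0,2,2,1,1,1,6,4,2,3,2,0,3,4,1,1,4,3,3,2,2,4,4,0]
Step 20: delete k at [6, 10, 16, 17, 19] -> counters=[0,2,2,1,1,1,5,4,2,3,1,0,3,4,1,1,3,2,3,1,2,4,4,0]
Step 21: delete m at [2, 9, 18, 20, 22] -> counters=[0,2,1,1,1,1,5,4,2,2,1,0,3,4,1,1,3,2,2,1,1,4,3,0]
Step 22: delete ujl at [6, 7, 12, 13, 21] -> counters=[0,2,1,1,1,1,4,3,2,2,1,0,2,3,1,1,3,2,2,1,1,3,3,0]
Step 23: delete adv at [3, 5, 7, 8, 14] -> counters=[0,2,1,0,1,0,4,2,1,2,1,0,2,3,0,1,3,2,2,1,1,3,3,0]
Step 24: insert k at [6, 10, 16, 17, 19] -> counters=[0,2,1,0,1,0,5,2,1,2,2,0,2,3,0,1,4,3,2,2,1,3,3,0]
Step 25: insert k at [6, 10, 16, 17, 19] -> counters=[0,2,1,0,1,0,6,2,1,2,3,0,2,3,0,1,5,4,2,3,1,3,3,0]
Step 26: delete m at [2, 9, 18, 20, 22] -> counters=[0,2,0,0,1,0,6,2,1,1,3,0,2,3,0,1,5,4,1,3,0,3,2,0]
Step 27: insert m at [2, 9, 18, 20, 22] -> counters=[0,2,1,0,1,0,6,2,1,2,3,0,2,3,0,1,5,4,2,3,1,3,3,0]
Query vh: check counters[1]=2 counters[7]=2 counters[8]=1 counters[14]=0 counters[23]=0 -> no

Answer: no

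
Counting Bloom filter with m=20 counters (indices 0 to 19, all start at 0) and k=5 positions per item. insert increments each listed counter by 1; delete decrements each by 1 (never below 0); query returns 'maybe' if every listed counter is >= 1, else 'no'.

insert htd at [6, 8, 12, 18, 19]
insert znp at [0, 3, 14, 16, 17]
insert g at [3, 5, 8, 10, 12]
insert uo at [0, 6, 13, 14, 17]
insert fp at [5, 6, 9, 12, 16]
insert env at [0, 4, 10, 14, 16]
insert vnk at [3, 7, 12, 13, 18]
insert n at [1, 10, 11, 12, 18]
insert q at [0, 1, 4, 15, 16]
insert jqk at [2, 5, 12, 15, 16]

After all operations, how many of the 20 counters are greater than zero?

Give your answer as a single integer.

Answer: 20

Derivation:
Step 1: insert htd at [6, 8, 12, 18, 19] -> counters=[0,0,0,0,0,0,1,0,1,0,0,0,1,0,0,0,0,0,1,1]
Step 2: insert znp at [0, 3, 14, 16, 17] -> counters=[1,0,0,1,0,0,1,0,1,0,0,0,1,0,1,0,1,1,1,1]
Step 3: insert g at [3, 5, 8, 10, 12] -> counters=[1,0,0,2,0,1,1,0,2,0,1,0,2,0,1,0,1,1,1,1]
Step 4: insert uo at [0, 6, 13, 14, 17] -> counters=[2,0,0,2,0,1,2,0,2,0,1,0,2,1,2,0,1,2,1,1]
Step 5: insert fp at [5, 6, 9, 12, 16] -> counters=[2,0,0,2,0,2,3,0,2,1,1,0,3,1,2,0,2,2,1,1]
Step 6: insert env at [0, 4, 10, 14, 16] -> counters=[3,0,0,2,1,2,3,0,2,1,2,0,3,1,3,0,3,2,1,1]
Step 7: insert vnk at [3, 7, 12, 13, 18] -> counters=[3,0,0,3,1,2,3,1,2,1,2,0,4,2,3,0,3,2,2,1]
Step 8: insert n at [1, 10, 11, 12, 18] -> counters=[3,1,0,3,1,2,3,1,2,1,3,1,5,2,3,0,3,2,3,1]
Step 9: insert q at [0, 1, 4, 15, 16] -> counters=[4,2,0,3,2,2,3,1,2,1,3,1,5,2,3,1,4,2,3,1]
Step 10: insert jqk at [2, 5, 12, 15, 16] -> counters=[4,2,1,3,2,3,3,1,2,1,3,1,6,2,3,2,5,2,3,1]
Final counters=[4,2,1,3,2,3,3,1,2,1,3,1,6,2,3,2,5,2,3,1] -> 20 nonzero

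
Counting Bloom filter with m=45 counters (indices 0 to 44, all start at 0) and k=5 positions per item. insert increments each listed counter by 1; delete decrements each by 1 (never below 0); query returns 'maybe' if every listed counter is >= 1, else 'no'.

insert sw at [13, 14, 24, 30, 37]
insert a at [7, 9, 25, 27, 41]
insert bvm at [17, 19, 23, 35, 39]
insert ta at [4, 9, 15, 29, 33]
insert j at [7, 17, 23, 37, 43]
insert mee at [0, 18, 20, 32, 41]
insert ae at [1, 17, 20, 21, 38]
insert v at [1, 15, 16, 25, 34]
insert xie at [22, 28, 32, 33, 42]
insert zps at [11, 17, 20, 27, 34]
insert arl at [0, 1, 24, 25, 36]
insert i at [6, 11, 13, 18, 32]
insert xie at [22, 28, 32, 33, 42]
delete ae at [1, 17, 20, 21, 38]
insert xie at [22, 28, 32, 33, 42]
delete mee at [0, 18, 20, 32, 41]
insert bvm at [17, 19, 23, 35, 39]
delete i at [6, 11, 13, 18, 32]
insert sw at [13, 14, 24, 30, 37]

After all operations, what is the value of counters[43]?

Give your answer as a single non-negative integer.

Answer: 1

Derivation:
Step 1: insert sw at [13, 14, 24, 30, 37] -> counters=[0,0,0,0,0,0,0,0,0,0,0,0,0,1,1,0,0,0,0,0,0,0,0,0,1,0,0,0,0,0,1,0,0,0,0,0,0,1,0,0,0,0,0,0,0]
Step 2: insert a at [7, 9, 25, 27, 41] -> counters=[0,0,0,0,0,0,0,1,0,1,0,0,0,1,1,0,0,0,0,0,0,0,0,0,1,1,0,1,0,0,1,0,0,0,0,0,0,1,0,0,0,1,0,0,0]
Step 3: insert bvm at [17, 19, 23, 35, 39] -> counters=[0,0,0,0,0,0,0,1,0,1,0,0,0,1,1,0,0,1,0,1,0,0,0,1,1,1,0,1,0,0,1,0,0,0,0,1,0,1,0,1,0,1,0,0,0]
Step 4: insert ta at [4, 9, 15, 29, 33] -> counters=[0,0,0,0,1,0,0,1,0,2,0,0,0,1,1,1,0,1,0,1,0,0,0,1,1,1,0,1,0,1,1,0,0,1,0,1,0,1,0,1,0,1,0,0,0]
Step 5: insert j at [7, 17, 23, 37, 43] -> counters=[0,0,0,0,1,0,0,2,0,2,0,0,0,1,1,1,0,2,0,1,0,0,0,2,1,1,0,1,0,1,1,0,0,1,0,1,0,2,0,1,0,1,0,1,0]
Step 6: insert mee at [0, 18, 20, 32, 41] -> counters=[1,0,0,0,1,0,0,2,0,2,0,0,0,1,1,1,0,2,1,1,1,0,0,2,1,1,0,1,0,1,1,0,1,1,0,1,0,2,0,1,0,2,0,1,0]
Step 7: insert ae at [1, 17, 20, 21, 38] -> counters=[1,1,0,0,1,0,0,2,0,2,0,0,0,1,1,1,0,3,1,1,2,1,0,2,1,1,0,1,0,1,1,0,1,1,0,1,0,2,1,1,0,2,0,1,0]
Step 8: insert v at [1, 15, 16, 25, 34] -> counters=[1,2,0,0,1,0,0,2,0,2,0,0,0,1,1,2,1,3,1,1,2,1,0,2,1,2,0,1,0,1,1,0,1,1,1,1,0,2,1,1,0,2,0,1,0]
Step 9: insert xie at [22, 28, 32, 33, 42] -> counters=[1,2,0,0,1,0,0,2,0,2,0,0,0,1,1,2,1,3,1,1,2,1,1,2,1,2,0,1,1,1,1,0,2,2,1,1,0,2,1,1,0,2,1,1,0]
Step 10: insert zps at [11, 17, 20, 27, 34] -> counters=[1,2,0,0,1,0,0,2,0,2,0,1,0,1,1,2,1,4,1,1,3,1,1,2,1,2,0,2,1,1,1,0,2,2,2,1,0,2,1,1,0,2,1,1,0]
Step 11: insert arl at [0, 1, 24, 25, 36] -> counters=[2,3,0,0,1,0,0,2,0,2,0,1,0,1,1,2,1,4,1,1,3,1,1,2,2,3,0,2,1,1,1,0,2,2,2,1,1,2,1,1,0,2,1,1,0]
Step 12: insert i at [6, 11, 13, 18, 32] -> counters=[2,3,0,0,1,0,1,2,0,2,0,2,0,2,1,2,1,4,2,1,3,1,1,2,2,3,0,2,1,1,1,0,3,2,2,1,1,2,1,1,0,2,1,1,0]
Step 13: insert xie at [22, 28, 32, 33, 42] -> counters=[2,3,0,0,1,0,1,2,0,2,0,2,0,2,1,2,1,4,2,1,3,1,2,2,2,3,0,2,2,1,1,0,4,3,2,1,1,2,1,1,0,2,2,1,0]
Step 14: delete ae at [1, 17, 20, 21, 38] -> counters=[2,2,0,0,1,0,1,2,0,2,0,2,0,2,1,2,1,3,2,1,2,0,2,2,2,3,0,2,2,1,1,0,4,3,2,1,1,2,0,1,0,2,2,1,0]
Step 15: insert xie at [22, 28, 32, 33, 42] -> counters=[2,2,0,0,1,0,1,2,0,2,0,2,0,2,1,2,1,3,2,1,2,0,3,2,2,3,0,2,3,1,1,0,5,4,2,1,1,2,0,1,0,2,3,1,0]
Step 16: delete mee at [0, 18, 20, 32, 41] -> counters=[1,2,0,0,1,0,1,2,0,2,0,2,0,2,1,2,1,3,1,1,1,0,3,2,2,3,0,2,3,1,1,0,4,4,2,1,1,2,0,1,0,1,3,1,0]
Step 17: insert bvm at [17, 19, 23, 35, 39] -> counters=[1,2,0,0,1,0,1,2,0,2,0,2,0,2,1,2,1,4,1,2,1,0,3,3,2,3,0,2,3,1,1,0,4,4,2,2,1,2,0,2,0,1,3,1,0]
Step 18: delete i at [6, 11, 13, 18, 32] -> counters=[1,2,0,0,1,0,0,2,0,2,0,1,0,1,1,2,1,4,0,2,1,0,3,3,2,3,0,2,3,1,1,0,3,4,2,2,1,2,0,2,0,1,3,1,0]
Step 19: insert sw at [13, 14, 24, 30, 37] -> counters=[1,2,0,0,1,0,0,2,0,2,0,1,0,2,2,2,1,4,0,2,1,0,3,3,3,3,0,2,3,1,2,0,3,4,2,2,1,3,0,2,0,1,3,1,0]
Final counters=[1,2,0,0,1,0,0,2,0,2,0,1,0,2,2,2,1,4,0,2,1,0,3,3,3,3,0,2,3,1,2,0,3,4,2,2,1,3,0,2,0,1,3,1,0] -> counters[43]=1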